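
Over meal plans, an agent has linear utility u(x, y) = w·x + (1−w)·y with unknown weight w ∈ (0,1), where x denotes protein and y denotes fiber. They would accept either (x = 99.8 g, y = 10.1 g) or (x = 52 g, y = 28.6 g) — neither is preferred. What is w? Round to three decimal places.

w = 0.279

Indifference: w·99.8 + (1−w)·10.1 = w·52 + (1−w)·28.6.
w·(99.8−52) = (1−w)·(28.6−10.1), i.e. w·47.8 = (1−w)·18.5.
Hence w = 18.5/(47.8+18.5) = 18.5/66.3 = 0.279.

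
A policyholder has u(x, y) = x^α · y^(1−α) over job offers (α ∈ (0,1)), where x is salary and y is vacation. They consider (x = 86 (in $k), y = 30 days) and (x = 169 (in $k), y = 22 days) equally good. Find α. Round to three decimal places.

Indifference: 86^α · 30^(1−α) = 169^α · 22^(1−α).
Rearrange to (86/169)^α = (22/30)^(1−α) and take logs: α·-0.675551 = (1−α)·-0.310155.
Thus α·(-0.985706) = -0.310155, so α = -0.310155/-0.985706 ≈ 0.315.

α ≈ 0.315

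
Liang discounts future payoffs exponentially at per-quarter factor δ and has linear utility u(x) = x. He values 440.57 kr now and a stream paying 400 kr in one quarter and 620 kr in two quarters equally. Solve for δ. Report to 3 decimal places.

Present value of the stream is 400·δ + 620·δ². Indifference gives 400δ + 620δ² = 440.57.
So 620δ² + 400δ − 440.57 = 0.
The positive root is δ = [−400 + √(400² + 4·620·440.57)] / (2·620) = (−400 + 1119.202)/1240 ≈ 0.580.

δ ≈ 0.580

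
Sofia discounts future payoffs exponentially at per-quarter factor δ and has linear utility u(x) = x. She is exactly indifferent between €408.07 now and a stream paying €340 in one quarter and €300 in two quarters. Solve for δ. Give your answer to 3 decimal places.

The stream is worth 340δ + 300δ² today, so 340δ + 300δ² = 408.07.
That is, 300δ² + 340δ − 408.07 = 0, a quadratic in δ.
δ = (−340 + √(340² + 4·300·408.07)) / (2·300) = (−340 + √605284.00) / 600 ≈ 0.730.

δ ≈ 0.730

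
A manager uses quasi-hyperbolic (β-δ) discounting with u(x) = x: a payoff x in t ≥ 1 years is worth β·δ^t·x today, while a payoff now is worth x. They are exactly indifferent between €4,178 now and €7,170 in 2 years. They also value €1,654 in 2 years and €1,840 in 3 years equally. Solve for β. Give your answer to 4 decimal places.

Both payoffs in the second observation are in the future, so β drops out: δ^2·1654 = δ^3·1840 ⇒ δ = 1654/1840 = 0.89891.
Now use the now-vs-future pair: 4178 = β·δ^2·7170 gives β = 4178/(0.80804·7170) ≈ 0.7211.

β ≈ 0.7211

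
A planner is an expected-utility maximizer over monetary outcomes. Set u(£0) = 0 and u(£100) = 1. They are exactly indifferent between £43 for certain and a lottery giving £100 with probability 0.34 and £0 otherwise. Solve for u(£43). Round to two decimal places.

By the standard-gamble method, u(£43) is just the indifference probability on the best outcome: 0.34.

0.34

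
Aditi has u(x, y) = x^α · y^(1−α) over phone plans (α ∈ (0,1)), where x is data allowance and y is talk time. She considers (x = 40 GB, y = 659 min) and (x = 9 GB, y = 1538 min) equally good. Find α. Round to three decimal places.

α ≈ 0.362

Set the two utilities equal: 40^α·659^(1−α) = 9^α·1538^(1−α).
Taking logs: α·ln 40 + (1−α)·ln 659 = α·ln 9 + (1−α)·ln 1538, i.e. α·1.491655 = (1−α)·0.847515.
So α/(1−α) = (0.847515)/(1.491655) = 0.568171, and α = 0.568171/1.568171 ≈ 0.362.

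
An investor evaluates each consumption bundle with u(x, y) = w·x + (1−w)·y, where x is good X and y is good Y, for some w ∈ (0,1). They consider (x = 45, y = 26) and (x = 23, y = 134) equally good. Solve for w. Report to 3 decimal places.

Equating utilities: w·45 + (1−w)·26 = w·23 + (1−w)·134.
Rearranging, 22·w − 108·(1−w) = 0.
Hence w = 108/(22+108) = 108/130 = 0.831.

w = 0.831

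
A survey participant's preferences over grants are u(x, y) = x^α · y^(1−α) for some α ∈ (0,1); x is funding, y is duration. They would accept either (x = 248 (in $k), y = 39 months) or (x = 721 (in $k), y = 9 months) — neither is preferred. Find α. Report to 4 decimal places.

α ≈ 0.5788

Set the two utilities equal: 248^α·39^(1−α) = 721^α·9^(1−α).
(248/721)^α = (9/39)^(1−α); take logs: α·ln(248/721) = (1−α)·ln(9/39), i.e. α·-1.0672104 = (1−α)·-1.4663371.
Thus α·(-2.5335475) = -1.4663371, so α = -1.4663371/-2.5335475 ≈ 0.5788.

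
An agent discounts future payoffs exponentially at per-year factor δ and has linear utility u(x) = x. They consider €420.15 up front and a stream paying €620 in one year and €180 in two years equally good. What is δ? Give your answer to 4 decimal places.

Equating present values: 420.15 = 620δ + 180δ².
Rearranged: 180δ² + 620δ − 420.15 = 0.
δ = (−620 + √(620² + 4·180·420.15)) / (2·180) = (−620 + √686908.00) / 360 ≈ 0.5800.

δ ≈ 0.5800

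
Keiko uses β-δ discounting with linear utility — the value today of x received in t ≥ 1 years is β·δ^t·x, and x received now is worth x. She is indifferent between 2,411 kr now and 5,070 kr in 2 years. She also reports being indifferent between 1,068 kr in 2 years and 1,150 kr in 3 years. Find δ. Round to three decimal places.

Both payoffs in the second observation are in the future, so β drops out: δ^2·1068 = δ^3·1150 ⇒ δ = 1068/1150 = 0.92870.

δ ≈ 0.929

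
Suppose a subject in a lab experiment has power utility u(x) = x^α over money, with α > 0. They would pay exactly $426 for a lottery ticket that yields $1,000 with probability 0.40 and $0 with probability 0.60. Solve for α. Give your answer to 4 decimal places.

α ≈ 1.0738

The lottery's expected utility is 0.40·u(1000) + 0.60·u(0) = 0.40·1000^α (since u(0) = 0 for α > 0).
Setting u(426) equal to that: 426^α = 0.40·1000^α ⇒ (426/1000)^α = 0.40.
Take logs: α = ln 0.40 / ln(426/1000) ≈ 1.073800.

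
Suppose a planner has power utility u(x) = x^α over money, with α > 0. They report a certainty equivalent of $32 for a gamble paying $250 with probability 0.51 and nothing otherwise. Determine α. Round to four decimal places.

Since u(0) = 0, the lottery's EU is 0.51·250^α.
Equating: 32^α = 0.51·250^α, i.e. 0.1280^α = 0.51.
Taking logs: α·ln(32/250) = ln(0.51), so α = -0.6733446 / -2.0557250 ≈ 0.3275.

α ≈ 0.3275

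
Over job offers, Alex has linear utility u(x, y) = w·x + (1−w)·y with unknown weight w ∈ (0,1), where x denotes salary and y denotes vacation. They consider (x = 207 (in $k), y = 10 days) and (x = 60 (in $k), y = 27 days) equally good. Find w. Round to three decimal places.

w = 0.104

u(207,10) = u(60,27) means w·207 + (1−w)·10 = w·60 + (1−w)·27.
w·(207−60) = (1−w)·(27−10), i.e. w·147 = (1−w)·17.
So w/(1−w) = 17/147 = 0.1156, giving w = 17/(147+17) = 0.104.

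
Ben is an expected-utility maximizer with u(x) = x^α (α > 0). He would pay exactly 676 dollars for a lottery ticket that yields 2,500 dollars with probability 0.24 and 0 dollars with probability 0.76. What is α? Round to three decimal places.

α ≈ 1.091

The lottery's expected utility is 0.24·u(2500) + 0.76·u(0) = 0.24·2500^α (since u(0) = 0 for α > 0).
Equating: 676^α = 0.24·2500^α, i.e. 0.2704^α = 0.24.
α = ln(0.24) / ln(676/2500) = -1.427116/-1.307853 ≈ 1.091.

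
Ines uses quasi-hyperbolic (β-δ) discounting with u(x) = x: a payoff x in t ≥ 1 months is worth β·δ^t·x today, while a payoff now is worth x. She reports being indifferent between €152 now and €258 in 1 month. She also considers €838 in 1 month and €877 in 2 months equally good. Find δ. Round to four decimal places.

δ ≈ 0.9555

The second indifference involves only future payoffs, so β cancels: β·δ^1·838 = β·δ^2·877, giving δ = 838/877 = 0.95553.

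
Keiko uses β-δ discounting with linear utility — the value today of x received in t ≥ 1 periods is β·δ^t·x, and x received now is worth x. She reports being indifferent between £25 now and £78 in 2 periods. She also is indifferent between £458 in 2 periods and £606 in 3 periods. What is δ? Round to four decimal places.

Both payoffs in the second observation are in the future, so β drops out: δ^2·458 = δ^3·606 ⇒ δ = 458/606 = 0.75578.

δ ≈ 0.7558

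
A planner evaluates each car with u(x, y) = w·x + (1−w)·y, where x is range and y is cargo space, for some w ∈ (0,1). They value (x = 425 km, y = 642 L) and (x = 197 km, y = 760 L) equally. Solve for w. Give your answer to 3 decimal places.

Equating utilities: w·425 + (1−w)·642 = w·197 + (1−w)·760.
Rearranging, 228·w − 118·(1−w) = 0.
The marginal rate of substitution is 118/228, so w = 118/(228+118) = 0.341.

w = 0.341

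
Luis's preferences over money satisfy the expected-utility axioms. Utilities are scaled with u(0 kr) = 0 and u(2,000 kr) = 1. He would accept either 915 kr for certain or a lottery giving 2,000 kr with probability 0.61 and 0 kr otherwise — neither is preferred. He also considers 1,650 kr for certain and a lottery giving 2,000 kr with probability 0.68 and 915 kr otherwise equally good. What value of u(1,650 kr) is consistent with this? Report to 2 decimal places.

The first gamble pins u(915 kr): it must equal 0.61·1 + 0.39·0 = 0.61.
Chaining: u(1,650 kr) = 0.68·1.00 + 0.32·0.61 = 0.8752.

0.88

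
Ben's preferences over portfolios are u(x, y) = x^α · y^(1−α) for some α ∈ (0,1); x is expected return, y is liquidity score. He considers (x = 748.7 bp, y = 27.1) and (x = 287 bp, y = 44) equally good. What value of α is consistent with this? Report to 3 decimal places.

Set the two utilities equal: 748.7^α·27.1^(1−α) = 287^α·44^(1−α).
Rearrange to (748.7/287)^α = (44/27.1)^(1−α) and take logs: α·0.958856 = (1−α)·0.484656.
Thus α·(1.443512) = 0.484656, so α = 0.484656/1.443512 ≈ 0.336.

α ≈ 0.336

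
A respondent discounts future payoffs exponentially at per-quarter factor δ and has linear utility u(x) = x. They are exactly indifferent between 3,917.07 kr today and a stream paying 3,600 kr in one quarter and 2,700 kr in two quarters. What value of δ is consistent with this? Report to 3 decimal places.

δ ≈ 0.710

The stream is worth 3600δ + 2700δ² today, so 3600δ + 2700δ² = 3917.07.
That is, 2700δ² + 3600δ − 3917.07 = 0, a quadratic in δ.
By the quadratic formula (taking the positive root), δ = (−3600 + √55264356.00) / 5400 ≈ 0.710.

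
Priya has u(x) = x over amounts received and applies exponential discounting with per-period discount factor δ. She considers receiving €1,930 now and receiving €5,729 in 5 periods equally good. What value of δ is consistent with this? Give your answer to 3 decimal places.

δ ≈ 0.804

Equating discounted utilities: u(1930) = δ^5·u(5729) ⇒ δ^5 = u(1930)/u(5729).
With u(x) = x: δ^5 = 1930/5729 = 0.33688.
Taking the 5th root: δ = 0.33688^(1/5) ≈ 0.804.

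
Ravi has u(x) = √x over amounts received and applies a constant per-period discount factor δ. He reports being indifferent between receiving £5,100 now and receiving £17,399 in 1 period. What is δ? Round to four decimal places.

δ ≈ 0.5414

The payoff in 1 period is discounted by δ, so u(5100) = δ·u(17399) and δ = u(5100)/u(17399).
With u(x) = √x: δ = √5100/√17399 = √(5100/17399) = 0.54141.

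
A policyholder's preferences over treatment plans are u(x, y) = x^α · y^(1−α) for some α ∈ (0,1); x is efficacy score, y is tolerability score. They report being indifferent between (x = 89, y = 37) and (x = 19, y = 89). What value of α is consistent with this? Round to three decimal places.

Indifference: 89^α · 37^(1−α) = 19^α · 89^(1−α).
Rearrange to (89/19)^α = (89/37)^(1−α) and take logs: α·1.544197 = (1−α)·0.877718.
With A = 1.544197 and B = 0.877718: α·A = (1−α)·B, so α = B/(A+B) = 0.877718/2.421915 ≈ 0.362.

α ≈ 0.362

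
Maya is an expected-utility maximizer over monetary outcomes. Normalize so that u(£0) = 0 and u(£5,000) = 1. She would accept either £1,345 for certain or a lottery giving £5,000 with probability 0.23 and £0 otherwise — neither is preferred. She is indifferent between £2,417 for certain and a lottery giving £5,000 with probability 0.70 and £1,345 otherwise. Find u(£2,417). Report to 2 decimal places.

First, u(£1,345) = 0.23·u(£5,000) + 0.77·u(£0) = 0.23.
Chaining: u(£2,417) = 0.70·1.00 + 0.30·0.23 = 0.7690.

0.77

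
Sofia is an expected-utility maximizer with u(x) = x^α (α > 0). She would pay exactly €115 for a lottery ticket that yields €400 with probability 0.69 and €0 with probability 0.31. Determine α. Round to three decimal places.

The lottery's expected utility is 0.69·u(400) + 0.31·u(0) = 0.69·400^α (since u(0) = 0 for α > 0).
Equating: 115^α = 0.69·400^α, i.e. 0.2875^α = 0.69.
α = ln(0.69) / ln(115/400) = -0.371064/-1.246532 ≈ 0.298.

α ≈ 0.298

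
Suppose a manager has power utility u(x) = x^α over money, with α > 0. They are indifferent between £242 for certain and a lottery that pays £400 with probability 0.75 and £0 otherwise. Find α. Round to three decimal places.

EU(lottery) = 0.75·400^α + 0.25·0 = 0.75·400^α.
Setting u(242) equal to that: 242^α = 0.75·400^α ⇒ (242/400)^α = 0.75.
Take logs: α = ln 0.75 / ln(242/400) ≈ 0.57247.

α ≈ 0.572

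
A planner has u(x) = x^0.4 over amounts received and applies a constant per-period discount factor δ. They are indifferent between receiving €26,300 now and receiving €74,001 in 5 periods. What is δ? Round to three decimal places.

Equating discounted utilities: u(26300) = δ^5·u(74001) ⇒ δ^5 = u(26300)/u(74001).
Since u(x) = x^0.4, δ^5 = (26300/74001)^0.4 = 0.35540^0.4 = 0.66113.
Hence δ = (0.66113)^(1/5) = 0.92057.

δ ≈ 0.921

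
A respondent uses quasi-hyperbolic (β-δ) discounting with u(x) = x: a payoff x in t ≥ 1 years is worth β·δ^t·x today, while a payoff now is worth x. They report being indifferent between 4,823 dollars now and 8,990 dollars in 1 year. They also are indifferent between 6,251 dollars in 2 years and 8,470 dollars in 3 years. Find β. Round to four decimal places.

From the later pair, β·δ^2·6251 = β·δ^3·8470; dividing through, δ = 6251/8470 = 0.73802.
The first indifference: 4823 = β·δ·8990, so β = 4823/(δ·8990) = 4823/(0.73802·8990) ≈ 0.7269.

β ≈ 0.7269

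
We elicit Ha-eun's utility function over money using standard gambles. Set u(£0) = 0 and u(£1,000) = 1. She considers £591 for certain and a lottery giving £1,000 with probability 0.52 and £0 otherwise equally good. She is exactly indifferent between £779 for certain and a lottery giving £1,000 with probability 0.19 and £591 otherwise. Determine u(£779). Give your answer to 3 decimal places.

0.611

The first gamble pins u(£591): it must equal 0.52·1 + 0.48·0 = 0.52.
Then u(£779) = 0.19·u(£1,000) + 0.81·u(£591) = 0.19·1.00 + 0.81·0.52 = 0.6112.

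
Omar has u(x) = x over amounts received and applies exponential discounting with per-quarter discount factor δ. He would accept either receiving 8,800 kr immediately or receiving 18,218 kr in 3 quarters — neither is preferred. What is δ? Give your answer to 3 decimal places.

δ ≈ 0.785

The payoff in 3 quarters is discounted by δ^3, so u(8800) = δ^3·u(18218) and δ^3 = u(8800)/u(18218).
With u(x) = x: δ^3 = 8800/18218 = 0.48304.
So δ = 0.48304^(1/3) ≈ 0.785.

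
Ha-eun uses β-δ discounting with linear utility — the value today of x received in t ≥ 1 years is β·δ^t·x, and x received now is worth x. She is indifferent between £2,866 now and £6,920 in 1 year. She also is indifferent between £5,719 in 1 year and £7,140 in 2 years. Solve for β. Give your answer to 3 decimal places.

From the later pair, β·δ^1·5719 = β·δ^2·7140; dividing through, δ = 5719/7140 = 0.80098.
Now use the now-vs-future pair: 2866 = β·δ·6920 gives β = 2866/(0.80098·6920) ≈ 0.517.

β ≈ 0.517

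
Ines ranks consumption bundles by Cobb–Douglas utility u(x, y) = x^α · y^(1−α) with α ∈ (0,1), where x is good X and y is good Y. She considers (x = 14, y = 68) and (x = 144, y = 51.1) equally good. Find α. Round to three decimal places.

Set the two utilities equal: 14^α·68^(1−α) = 144^α·51.1^(1−α).
Rearrange to (14/144)^α = (51.1/68)^(1−α) and take logs: α·-2.330756 = (1−α)·-0.285723.
So α/(1−α) = (-0.285723)/(-2.330756) = 0.122588, and α = 0.122588/1.122588 ≈ 0.109.

α ≈ 0.109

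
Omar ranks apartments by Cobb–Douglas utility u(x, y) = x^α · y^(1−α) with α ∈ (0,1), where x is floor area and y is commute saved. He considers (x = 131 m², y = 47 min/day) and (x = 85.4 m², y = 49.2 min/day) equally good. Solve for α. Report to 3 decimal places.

α ≈ 0.097

Indifference: 131^α · 47^(1−α) = 85.4^α · 49.2^(1−α).
(131/85.4)^α = (49.2/47)^(1−α); take logs: α·ln(131/85.4) = (1−α)·ln(49.2/47), i.e. α·0.427851 = (1−α)·0.045746.
Thus α·(0.473597) = 0.045746, so α = 0.045746/0.473597 ≈ 0.097.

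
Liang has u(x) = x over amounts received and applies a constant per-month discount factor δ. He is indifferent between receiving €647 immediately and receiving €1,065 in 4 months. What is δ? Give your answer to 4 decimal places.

δ ≈ 0.8829

Equating discounted utilities: u(647) = δ^4·u(1065) ⇒ δ^4 = u(647)/u(1065).
With u(x) = x: δ^4 = 647/1065 = 0.60751.
Hence δ = (0.60751)^(1/4) = 0.882854.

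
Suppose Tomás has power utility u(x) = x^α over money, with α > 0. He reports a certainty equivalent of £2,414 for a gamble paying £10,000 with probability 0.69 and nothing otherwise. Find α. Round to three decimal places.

α ≈ 0.261

Since u(0) = 0, the lottery's EU is 0.69·10000^α.
Setting u(2414) equal to that: 2414^α = 0.69·10000^α ⇒ (2414/10000)^α = 0.69.
α = ln(0.69) / ln(2414/10000) = -0.371064/-1.421300 ≈ 0.261.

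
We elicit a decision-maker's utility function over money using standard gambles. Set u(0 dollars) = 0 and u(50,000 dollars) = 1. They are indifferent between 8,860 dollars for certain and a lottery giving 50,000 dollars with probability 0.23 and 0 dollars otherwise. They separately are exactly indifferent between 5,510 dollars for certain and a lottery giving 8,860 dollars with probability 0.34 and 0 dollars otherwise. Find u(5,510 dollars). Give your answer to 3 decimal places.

First, u(8,860 dollars) = 0.23·u(50,000 dollars) + 0.77·u(0 dollars) = 0.23.
Then u(5,510 dollars) = 0.34·u(8,860 dollars) + 0.66·u(0 dollars) = 0.34·0.23 + 0.66·0.00 = 0.0782.

0.078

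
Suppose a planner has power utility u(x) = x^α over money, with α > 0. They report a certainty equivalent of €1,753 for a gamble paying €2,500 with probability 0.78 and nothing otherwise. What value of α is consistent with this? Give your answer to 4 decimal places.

α ≈ 0.7000

EU(lottery) = 0.78·2500^α + 0.22·0 = 0.78·2500^α.
Equating: 1753^α = 0.78·2500^α, i.e. 0.7012^α = 0.78.
Taking logs: α·ln(1753/2500) = ln(0.78), so α = -0.2484614 / -0.3549621 ≈ 0.7000.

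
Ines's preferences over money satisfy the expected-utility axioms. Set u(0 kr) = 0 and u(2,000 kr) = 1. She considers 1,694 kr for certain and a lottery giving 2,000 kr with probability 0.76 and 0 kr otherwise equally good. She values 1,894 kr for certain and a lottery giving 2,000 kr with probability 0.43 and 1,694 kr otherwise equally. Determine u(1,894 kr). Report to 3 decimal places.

0.863

From the first indifference, u(1,694 kr) = 0.76·u(2,000 kr) + 0.24·u(0 kr) = 0.76·1 + 0.24·0 = 0.76.
The second indifference gives u(1,894 kr) = 0.43·u(2,000 kr) + 0.57·u(1,694 kr) = 0.43·1.00 + 0.57·0.76 = 0.8632.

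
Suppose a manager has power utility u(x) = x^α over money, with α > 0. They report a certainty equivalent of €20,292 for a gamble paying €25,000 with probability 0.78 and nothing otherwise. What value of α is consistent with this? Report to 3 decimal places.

α ≈ 1.191

Since u(0) = 0, the lottery's EU is 0.78·25000^α.
Indifference: 20292^α = 0.78·25000^α, so (20292/25000)^α = 0.78.
Taking logs: α·ln(20292/25000) = ln(0.78), so α = -0.248461 / -0.208649 ≈ 1.191.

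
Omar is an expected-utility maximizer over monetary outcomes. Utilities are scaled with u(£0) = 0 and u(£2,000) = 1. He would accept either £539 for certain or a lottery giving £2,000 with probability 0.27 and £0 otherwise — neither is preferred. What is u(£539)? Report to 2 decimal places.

u(£539) equals the lottery's expected utility: 0.27·1 + 0.73·0 = 0.27.

0.27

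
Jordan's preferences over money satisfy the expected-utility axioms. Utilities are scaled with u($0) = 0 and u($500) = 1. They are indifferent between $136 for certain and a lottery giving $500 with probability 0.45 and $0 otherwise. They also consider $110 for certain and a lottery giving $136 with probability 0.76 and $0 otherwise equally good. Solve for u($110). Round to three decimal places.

0.342

The first gamble pins u($136): it must equal 0.45·1 + 0.55·0 = 0.45.
Chaining: u($110) = 0.76·0.45 + 0.24·0.00 = 0.3420.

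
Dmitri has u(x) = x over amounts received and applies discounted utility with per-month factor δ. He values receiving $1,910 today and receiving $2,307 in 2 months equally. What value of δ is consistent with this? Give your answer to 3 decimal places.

δ ≈ 0.910

Indifference means u(1910) = δ^2 · u(2307), so δ^2 = u(1910)/u(2307).
With u(x) = x: δ^2 = 1910/2307 = 0.82792.
Taking the square root: δ = 0.82792^(1/2) ≈ 0.910.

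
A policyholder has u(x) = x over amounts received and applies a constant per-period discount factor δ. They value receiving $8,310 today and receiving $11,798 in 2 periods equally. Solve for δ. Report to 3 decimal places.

Equating discounted utilities: u(8310) = δ^2·u(11798) ⇒ δ^2 = u(8310)/u(11798).
With u(x) = x: δ^2 = 8310/11798 = 0.70436.
So δ = 0.70436^(1/2) ≈ 0.839.

δ ≈ 0.839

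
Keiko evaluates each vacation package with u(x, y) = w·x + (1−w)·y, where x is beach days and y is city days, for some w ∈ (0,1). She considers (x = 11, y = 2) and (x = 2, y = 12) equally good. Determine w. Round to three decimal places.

u(11,2) = u(2,12) means w·11 + (1−w)·2 = w·2 + (1−w)·12.
Collecting terms: w·9 = (1−w)·10.
Hence w = 10/(9+10) = 10/19 = 0.526.

w = 0.526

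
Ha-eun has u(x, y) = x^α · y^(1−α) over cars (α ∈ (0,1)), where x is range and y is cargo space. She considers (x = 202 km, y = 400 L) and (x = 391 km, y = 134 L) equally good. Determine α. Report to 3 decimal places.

Indifference: 202^α · 400^(1−α) = 391^α · 134^(1−α).
Rearrange to (202/391)^α = (134/400)^(1−α) and take logs: α·-0.660440 = (1−α)·-1.093625.
Thus α·(-1.754065) = -1.093625, so α = -1.093625/-1.754065 ≈ 0.623.

α ≈ 0.623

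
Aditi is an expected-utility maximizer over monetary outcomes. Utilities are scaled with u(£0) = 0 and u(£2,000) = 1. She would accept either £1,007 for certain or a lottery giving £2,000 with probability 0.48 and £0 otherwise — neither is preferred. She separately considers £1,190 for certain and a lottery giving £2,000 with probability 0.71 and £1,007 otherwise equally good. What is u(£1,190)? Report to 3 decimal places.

From the first indifference, u(£1,007) = 0.48·u(£2,000) + 0.52·u(£0) = 0.48·1 + 0.52·0 = 0.48.
Chaining: u(£1,190) = 0.71·1.00 + 0.29·0.48 = 0.8492.

0.849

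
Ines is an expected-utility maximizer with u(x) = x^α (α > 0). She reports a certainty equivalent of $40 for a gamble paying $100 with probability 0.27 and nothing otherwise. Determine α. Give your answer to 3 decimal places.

α ≈ 1.429

The lottery's expected utility is 0.27·u(100) + 0.73·u(0) = 0.27·100^α (since u(0) = 0 for α > 0).
Setting u(40) equal to that: 40^α = 0.27·100^α ⇒ (40/100)^α = 0.27.
Take logs: α = ln 0.27 / ln(40/100) ≈ 1.42895.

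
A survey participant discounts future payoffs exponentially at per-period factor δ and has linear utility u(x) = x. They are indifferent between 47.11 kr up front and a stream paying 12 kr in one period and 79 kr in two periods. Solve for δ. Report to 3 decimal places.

Equating present values: 47.11 = 12δ + 79δ².
That is, 79δ² + 12δ − 47.11 = 0, a quadratic in δ.
By the quadratic formula (taking the positive root), δ = (−12 + √15030.76) / 158 ≈ 0.700.

δ ≈ 0.700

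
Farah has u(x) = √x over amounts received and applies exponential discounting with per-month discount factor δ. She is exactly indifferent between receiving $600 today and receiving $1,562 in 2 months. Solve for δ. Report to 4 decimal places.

The payoff in 2 months is discounted by δ^2, so u(600) = δ^2·u(1562) and δ^2 = u(600)/u(1562).
With u(x) = √x: δ^2 = √600/√1562 = √(600/1562) = 0.61978.
Taking the square root: δ = 0.61978^(1/2) ≈ 0.7873.

δ ≈ 0.7873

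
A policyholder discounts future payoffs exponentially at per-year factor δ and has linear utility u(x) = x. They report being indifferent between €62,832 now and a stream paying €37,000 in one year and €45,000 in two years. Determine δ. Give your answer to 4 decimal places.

Present value of the stream is 37000·δ + 45000·δ². Indifference gives 37000δ + 45000δ² = 62832.
So 45000δ² + 37000δ − 62832 = 0.
By the quadratic formula (taking the positive root), δ = (−37000 + √12678760000.00) / 90000 ≈ 0.8400.

δ ≈ 0.8400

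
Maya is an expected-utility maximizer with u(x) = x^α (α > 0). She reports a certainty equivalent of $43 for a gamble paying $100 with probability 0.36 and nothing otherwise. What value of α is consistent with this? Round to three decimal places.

α ≈ 1.211

Since u(0) = 0, the lottery's EU is 0.36·100^α.
Setting u(43) equal to that: 43^α = 0.36·100^α ⇒ (43/100)^α = 0.36.
α = ln(0.36) / ln(43/100) = -1.021651/-0.843970 ≈ 1.211.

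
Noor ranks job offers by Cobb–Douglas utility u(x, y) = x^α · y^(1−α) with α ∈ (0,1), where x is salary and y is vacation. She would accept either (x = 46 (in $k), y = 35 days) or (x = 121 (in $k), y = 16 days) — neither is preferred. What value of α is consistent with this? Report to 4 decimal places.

The Cobb–Douglas utilities coincide, so 46^α·35^(1−α) = 121^α·16^(1−α).
Rearrange to (46/121)^α = (16/35)^(1−α) and take logs: α·-0.9671491 = (1−α)·-0.7827593.
So α/(1−α) = (-0.7827593)/(-0.9671491) = 0.8093471, and α = 0.8093471/1.8093471 ≈ 0.4473.

α ≈ 0.4473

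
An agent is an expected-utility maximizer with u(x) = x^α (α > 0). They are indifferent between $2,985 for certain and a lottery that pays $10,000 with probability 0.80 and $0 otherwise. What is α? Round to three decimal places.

The lottery's expected utility is 0.80·u(10000) + 0.20·u(0) = 0.80·10000^α (since u(0) = 0 for α > 0).
Equating: 2985^α = 0.80·10000^α, i.e. 0.2985^α = 0.80.
Take logs: α = ln 0.80 / ln(2985/10000) ≈ 0.18457.

α ≈ 0.185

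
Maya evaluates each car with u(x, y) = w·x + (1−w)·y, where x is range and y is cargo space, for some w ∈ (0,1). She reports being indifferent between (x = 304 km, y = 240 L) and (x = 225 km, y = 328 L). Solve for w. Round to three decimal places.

Equating utilities: w·304 + (1−w)·240 = w·225 + (1−w)·328.
w·(304−225) = (1−w)·(328−240), i.e. w·79 = (1−w)·88.
The marginal rate of substitution is 88/79, so w = 88/(79+88) = 0.527.

w = 0.527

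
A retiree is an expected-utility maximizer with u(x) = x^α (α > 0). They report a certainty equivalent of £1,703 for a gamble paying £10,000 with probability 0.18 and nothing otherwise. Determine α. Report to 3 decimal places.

α ≈ 0.969

The lottery's expected utility is 0.18·u(10000) + 0.82·u(0) = 0.18·10000^α (since u(0) = 0 for α > 0).
Indifference: 1703^α = 0.18·10000^α, so (1703/10000)^α = 0.18.
Taking logs: α·ln(1703/10000) = ln(0.18), so α = -1.714798 / -1.770194 ≈ 0.969.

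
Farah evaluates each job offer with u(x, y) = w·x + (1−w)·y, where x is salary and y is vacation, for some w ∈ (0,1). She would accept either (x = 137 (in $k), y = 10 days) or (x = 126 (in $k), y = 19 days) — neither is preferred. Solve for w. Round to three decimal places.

w = 0.450

u(137,10) = u(126,19) means w·137 + (1−w)·10 = w·126 + (1−w)·19.
Rearranging, 11·w − 9·(1−w) = 0.
So w/(1−w) = 9/11 = 0.8182, giving w = 9/(11+9) = 0.450.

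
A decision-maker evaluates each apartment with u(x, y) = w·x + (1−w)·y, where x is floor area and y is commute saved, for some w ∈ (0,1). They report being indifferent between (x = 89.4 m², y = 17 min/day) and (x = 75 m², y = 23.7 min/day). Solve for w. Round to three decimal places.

Indifference: w·89.4 + (1−w)·17 = w·75 + (1−w)·23.7.
Collecting terms: w·14.4 = (1−w)·6.7.
So w/(1−w) = 6.7/14.4 = 0.4653, giving w = 6.7/(14.4+6.7) = 0.318.

w = 0.318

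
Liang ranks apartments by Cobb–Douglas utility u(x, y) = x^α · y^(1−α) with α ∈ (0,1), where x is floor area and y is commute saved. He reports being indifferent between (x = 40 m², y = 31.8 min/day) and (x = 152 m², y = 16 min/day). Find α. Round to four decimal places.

α ≈ 0.3397

Indifference: 40^α · 31.8^(1−α) = 152^α · 16^(1−α).
(40/152)^α = (16/31.8)^(1−α); take logs: α·ln(40/152) = (1−α)·ln(16/31.8), i.e. α·-1.3350011 = (1−α)·-0.6868776.
With A = -1.3350011 and B = -0.6868776: α·A = (1−α)·B, so α = B/(A+B) = -0.6868776/-2.0218787 ≈ 0.3397.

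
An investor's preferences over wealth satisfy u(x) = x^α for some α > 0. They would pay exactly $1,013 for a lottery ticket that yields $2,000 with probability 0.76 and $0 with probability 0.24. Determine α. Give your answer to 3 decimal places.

Since u(0) = 0, the lottery's EU is 0.76·2000^α.
Equating: 1013^α = 0.76·2000^α, i.e. 0.5065^α = 0.76.
Take logs: α = ln 0.76 / ln(1013/2000) ≈ 0.40345.

α ≈ 0.403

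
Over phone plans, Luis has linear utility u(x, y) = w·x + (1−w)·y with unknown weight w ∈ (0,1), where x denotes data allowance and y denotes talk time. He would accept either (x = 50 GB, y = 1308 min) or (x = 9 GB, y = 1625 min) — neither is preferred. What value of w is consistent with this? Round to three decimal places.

w = 0.885

u(50,1308) = u(9,1625) means w·50 + (1−w)·1308 = w·9 + (1−w)·1625.
Rearranging, 41·w − 317·(1−w) = 0.
Hence w = 317/(41+317) = 317/358 = 0.885.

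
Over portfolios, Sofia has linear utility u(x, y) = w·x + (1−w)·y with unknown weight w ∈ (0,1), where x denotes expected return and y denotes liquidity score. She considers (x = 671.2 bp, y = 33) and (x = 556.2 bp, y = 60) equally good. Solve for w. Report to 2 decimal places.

w = 0.19

Equating utilities: w·671.2 + (1−w)·33 = w·556.2 + (1−w)·60.
Collecting terms: w·115 = (1−w)·27.
The marginal rate of substitution is 27/115, so w = 27/(115+27) = 0.19.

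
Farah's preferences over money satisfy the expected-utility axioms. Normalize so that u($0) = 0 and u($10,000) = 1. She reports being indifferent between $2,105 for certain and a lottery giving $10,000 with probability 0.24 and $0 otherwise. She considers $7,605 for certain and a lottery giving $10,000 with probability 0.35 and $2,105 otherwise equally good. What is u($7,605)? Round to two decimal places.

The first gamble pins u($2,105): it must equal 0.24·1 + 0.76·0 = 0.24.
Then u($7,605) = 0.35·u($10,000) + 0.65·u($2,105) = 0.35·1.00 + 0.65·0.24 = 0.5060.

0.51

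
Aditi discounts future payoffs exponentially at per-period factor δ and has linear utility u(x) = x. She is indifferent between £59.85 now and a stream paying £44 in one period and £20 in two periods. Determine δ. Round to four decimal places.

δ ≈ 0.9500

Equating present values: 59.85 = 44δ + 20δ².
That is, 20δ² + 44δ − 59.85 = 0, a quadratic in δ.
The positive root is δ = [−44 + √(44² + 4·20·59.85)] / (2·20) = (−44 + 82.000)/40 ≈ 0.9500.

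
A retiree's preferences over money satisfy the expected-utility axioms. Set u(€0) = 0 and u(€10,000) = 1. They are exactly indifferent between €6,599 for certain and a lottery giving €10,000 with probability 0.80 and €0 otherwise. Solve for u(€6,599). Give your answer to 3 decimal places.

By the standard-gamble method, u(€6,599) is just the indifference probability on the best outcome: 0.80.

0.800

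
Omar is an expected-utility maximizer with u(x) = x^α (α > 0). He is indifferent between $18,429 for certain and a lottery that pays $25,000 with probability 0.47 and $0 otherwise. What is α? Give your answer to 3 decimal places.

EU(lottery) = 0.47·25000^α + 0.53·0 = 0.47·25000^α.
Indifference: 18429^α = 0.47·25000^α, so (18429/25000)^α = 0.47.
Taking logs: α·ln(18429/25000) = ln(0.47), so α = -0.755023 / -0.304950 ≈ 2.476.

α ≈ 2.476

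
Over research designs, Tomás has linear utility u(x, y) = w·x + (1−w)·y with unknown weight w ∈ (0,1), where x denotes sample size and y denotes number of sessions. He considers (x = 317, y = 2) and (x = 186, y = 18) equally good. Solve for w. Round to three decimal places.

w = 0.109

u(317,2) = u(186,18) means w·317 + (1−w)·2 = w·186 + (1−w)·18.
Collecting terms: w·131 = (1−w)·16.
Hence w = 16/(131+16) = 16/147 = 0.109.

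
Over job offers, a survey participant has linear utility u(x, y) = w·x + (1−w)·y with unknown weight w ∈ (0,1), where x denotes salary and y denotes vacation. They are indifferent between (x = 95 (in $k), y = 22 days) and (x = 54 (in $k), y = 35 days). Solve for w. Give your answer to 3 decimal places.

w = 0.241

u(95,22) = u(54,35) means w·95 + (1−w)·22 = w·54 + (1−w)·35.
Rearranging, 41·w − 13·(1−w) = 0.
So w/(1−w) = 13/41 = 0.3171, giving w = 13/(41+13) = 0.241.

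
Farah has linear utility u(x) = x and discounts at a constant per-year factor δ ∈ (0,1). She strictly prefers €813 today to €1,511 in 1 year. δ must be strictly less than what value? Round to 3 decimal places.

δ < 0.538

Under u(x) = x this choice says 813 > δ·1511.
So δ < 813/1511 = 0.53805.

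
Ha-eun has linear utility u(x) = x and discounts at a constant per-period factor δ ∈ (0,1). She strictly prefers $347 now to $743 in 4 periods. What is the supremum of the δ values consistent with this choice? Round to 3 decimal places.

Comparing present values: 347 > δ^4·743.
Hence δ^4 < 347/743 = 0.46703, and x ↦ x^(1/4) is increasing on (0,∞).
δ < 0.46703^(1/4) = 0.827.

δ < 0.827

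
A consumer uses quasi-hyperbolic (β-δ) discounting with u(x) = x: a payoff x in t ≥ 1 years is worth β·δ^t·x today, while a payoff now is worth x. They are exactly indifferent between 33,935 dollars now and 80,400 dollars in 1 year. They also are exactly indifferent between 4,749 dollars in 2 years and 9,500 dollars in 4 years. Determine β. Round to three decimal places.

From the later pair, β·δ^2·4749 = β·δ^4·9500; dividing through, δ^2 = 4749/9500 = 0.49989, so δ = 0.70703.
Substituting δ into 33935 = β·δ·80400: β = 33935/(56845.401) ≈ 0.597.

β ≈ 0.597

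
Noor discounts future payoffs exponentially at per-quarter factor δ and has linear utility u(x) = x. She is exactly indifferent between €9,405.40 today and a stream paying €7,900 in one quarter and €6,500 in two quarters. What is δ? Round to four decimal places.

Equating present values: 9405.40 = 7900δ + 6500δ².
Rearranged: 6500δ² + 7900δ − 9405.40 = 0.
By the quadratic formula (taking the positive root), δ = (−7900 + √306950400.00) / 13000 ≈ 0.7400.

δ ≈ 0.7400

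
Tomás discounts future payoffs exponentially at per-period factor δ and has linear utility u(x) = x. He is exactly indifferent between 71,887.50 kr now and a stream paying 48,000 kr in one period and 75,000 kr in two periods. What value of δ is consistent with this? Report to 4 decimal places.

δ ≈ 0.7100

Present value of the stream is 48000·δ + 75000·δ². Indifference gives 48000δ + 75000δ² = 71887.50.
So 75000δ² + 48000δ − 71887.50 = 0.
The positive root is δ = [−48000 + √(48000² + 4·75000·71887.50)] / (2·75000) = (−48000 + 154500.000)/150000 ≈ 0.7100.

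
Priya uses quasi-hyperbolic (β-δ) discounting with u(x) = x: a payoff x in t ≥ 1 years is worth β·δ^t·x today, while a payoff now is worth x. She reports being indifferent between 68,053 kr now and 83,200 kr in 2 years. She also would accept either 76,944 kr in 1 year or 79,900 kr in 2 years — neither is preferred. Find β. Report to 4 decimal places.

β ≈ 0.8820

From the later pair, β·δ^1·76944 = β·δ^2·79900; dividing through, δ = 76944/79900 = 0.96300.
Substituting δ into 68053 = β·δ^2·83200: β = 68053/(77157.702) ≈ 0.8820.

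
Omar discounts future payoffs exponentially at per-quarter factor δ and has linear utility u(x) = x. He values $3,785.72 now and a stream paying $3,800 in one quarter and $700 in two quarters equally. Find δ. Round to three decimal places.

δ ≈ 0.860

The stream is worth 3800δ + 700δ² today, so 3800δ + 700δ² = 3785.72.
That is, 700δ² + 3800δ − 3785.72 = 0, a quadratic in δ.
δ = (−3800 + √(3800² + 4·700·3785.72)) / (2·700) = (−3800 + √25040016.00) / 1400 ≈ 0.860.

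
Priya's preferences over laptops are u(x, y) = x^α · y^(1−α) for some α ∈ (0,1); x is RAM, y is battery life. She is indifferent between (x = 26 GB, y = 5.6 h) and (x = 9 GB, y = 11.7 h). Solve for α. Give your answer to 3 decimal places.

Set the two utilities equal: 26^α·5.6^(1−α) = 9^α·11.7^(1−α).
(26/9)^α = (11.7/5.6)^(1−α); take logs: α·ln(26/9) = (1−α)·ln(11.7/5.6), i.e. α·1.060872 = (1−α)·0.736822.
Thus α·(1.797694) = 0.736822, so α = 0.736822/1.797694 ≈ 0.410.

α ≈ 0.410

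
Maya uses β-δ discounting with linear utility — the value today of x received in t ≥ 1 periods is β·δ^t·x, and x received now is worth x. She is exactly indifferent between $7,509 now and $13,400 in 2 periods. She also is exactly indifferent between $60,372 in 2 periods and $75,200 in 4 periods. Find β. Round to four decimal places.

The second indifference involves only future payoffs, so β cancels: β·δ^2·60372 = β·δ^4·75200, giving δ^2 = 60372/75200 = 0.80282, so δ = 0.89600.
Now use the now-vs-future pair: 7509 = β·δ^2·13400 gives β = 7509/(0.80282·13400) ≈ 0.6980.

β ≈ 0.6980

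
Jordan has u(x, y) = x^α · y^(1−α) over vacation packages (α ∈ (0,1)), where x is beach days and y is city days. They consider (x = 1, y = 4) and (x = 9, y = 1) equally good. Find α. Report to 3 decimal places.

Set the two utilities equal: 1^α·4^(1−α) = 9^α·1^(1−α).
Rearrange to (1/9)^α = (1/4)^(1−α) and take logs: α·-2.197225 = (1−α)·-1.386294.
Thus α·(-3.583519) = -1.386294, so α = -1.386294/-3.583519 ≈ 0.387.

α ≈ 0.387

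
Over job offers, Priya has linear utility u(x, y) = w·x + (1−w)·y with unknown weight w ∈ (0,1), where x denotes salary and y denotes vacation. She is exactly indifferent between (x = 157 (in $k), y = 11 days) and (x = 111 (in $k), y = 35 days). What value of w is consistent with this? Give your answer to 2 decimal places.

Equating utilities: w·157 + (1−w)·11 = w·111 + (1−w)·35.
Rearranging, 46·w − 24·(1−w) = 0.
So w/(1−w) = 24/46 = 0.5217, giving w = 24/(46+24) = 0.34.

w = 0.34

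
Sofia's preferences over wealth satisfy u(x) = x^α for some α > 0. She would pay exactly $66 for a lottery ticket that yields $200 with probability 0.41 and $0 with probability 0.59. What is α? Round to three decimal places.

α ≈ 0.804

EU(lottery) = 0.41·200^α + 0.59·0 = 0.41·200^α.
Setting u(66) equal to that: 66^α = 0.41·200^α ⇒ (66/200)^α = 0.41.
Take logs: α = ln 0.41 / ln(66/200) ≈ 0.80421.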